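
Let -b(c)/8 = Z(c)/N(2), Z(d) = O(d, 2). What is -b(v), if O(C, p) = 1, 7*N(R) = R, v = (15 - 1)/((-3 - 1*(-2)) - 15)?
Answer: 28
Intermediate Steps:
v = -7/8 (v = 14/((-3 + 2) - 15) = 14/(-1 - 15) = 14/(-16) = 14*(-1/16) = -7/8 ≈ -0.87500)
N(R) = R/7
Z(d) = 1
b(c) = -28 (b(c) = -8/((1/7)*2) = -8/2/7 = -8*7/2 = -28)
-b(v) = -1*(-28) = 28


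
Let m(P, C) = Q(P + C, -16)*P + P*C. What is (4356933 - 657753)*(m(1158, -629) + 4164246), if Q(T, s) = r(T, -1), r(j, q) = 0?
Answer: 12709879391520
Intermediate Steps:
Q(T, s) = 0
m(P, C) = C*P (m(P, C) = 0*P + P*C = 0 + C*P = C*P)
(4356933 - 657753)*(m(1158, -629) + 4164246) = (4356933 - 657753)*(-629*1158 + 4164246) = 3699180*(-728382 + 4164246) = 3699180*3435864 = 12709879391520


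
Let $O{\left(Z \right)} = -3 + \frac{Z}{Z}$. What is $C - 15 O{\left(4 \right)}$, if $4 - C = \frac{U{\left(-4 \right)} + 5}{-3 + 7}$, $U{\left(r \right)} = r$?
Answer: $\frac{135}{4} \approx 33.75$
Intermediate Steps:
$C = \frac{15}{4}$ ($C = 4 - \frac{-4 + 5}{-3 + 7} = 4 - 1 \cdot \frac{1}{4} = 4 - \frac{1}{4} = \frac{15}{4} \approx 3.75$)
$O{\left(Z \right)} = -2$ ($O{\left(Z \right)} = -3 + 1 = -2$)
$C - 15 O{\left(4 \right)} = \frac{15}{4} - -30 = \frac{15}{4} + 30 = \frac{135}{4}$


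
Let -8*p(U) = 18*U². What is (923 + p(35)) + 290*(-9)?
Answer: -17773/4 ≈ -4443.3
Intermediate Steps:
p(U) = -9*U²/4
(923 + p(35)) + 290*(-9) = (923 - 9/4*35²) + 290*(-9) = (923 - 9/4*1225) - 2610 = (923 - 11025/4) - 2610 = -7333/4 - 2610 = -17773/4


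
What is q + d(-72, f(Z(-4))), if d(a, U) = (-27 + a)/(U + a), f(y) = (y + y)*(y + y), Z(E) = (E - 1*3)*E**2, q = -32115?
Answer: -1609090059/50104 ≈ -32115.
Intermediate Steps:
Z(E) = E**2*(-3 + E) (Z(E) = (E - 3)*E**2 = (-3 + E)*E**2 = E**2*(-3 + E))
f(y) = 4*y**2 (f(y) = (2*y)*(2*y) = 4*y**2)
d(a, U) = (-27 + a)/(U + a)
q + d(-72, f(Z(-4))) = -32115 + (-27 - 72)/(4*((-4)**2*(-3 - 4))**2 - 72) = -32115 - 99/(4*(16*(-7))**2 - 72) = -32115 - 99/(4*(-112)**2 - 72) = -32115 - 99/(4*12544 - 72) = -32115 - 99/(50176 - 72) = -32115 - 99/50104 = -1609090059/50104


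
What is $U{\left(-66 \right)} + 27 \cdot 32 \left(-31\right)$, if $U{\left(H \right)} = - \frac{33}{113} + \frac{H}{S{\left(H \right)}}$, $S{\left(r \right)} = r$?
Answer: $- \frac{3026512}{113} \approx -26783.0$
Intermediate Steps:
$U{\left(H \right)} = \frac{80}{113}$ ($U{\left(H \right)} = - \frac{33}{113} + \frac{H}{H} = \left(-33\right) \frac{1}{113} + 1 = - \frac{33}{113} + 1 = \frac{80}{113}$)
$U{\left(-66 \right)} + 27 \cdot 32 \left(-31\right) = \frac{80}{113} + 27 \cdot 32 \left(-31\right) = \frac{80}{113} + 864 \left(-31\right) = \frac{80}{113} - 26784 = - \frac{3026512}{113}$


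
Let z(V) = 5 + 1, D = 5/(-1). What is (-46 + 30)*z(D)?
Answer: -96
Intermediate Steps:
D = -5 (D = 5*(-1) = -5)
z(V) = 6
(-46 + 30)*z(D) = (-46 + 30)*6 = -16*6 = -96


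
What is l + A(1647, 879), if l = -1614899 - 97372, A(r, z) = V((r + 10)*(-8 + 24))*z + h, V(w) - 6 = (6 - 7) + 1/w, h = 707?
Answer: -45260463649/26512 ≈ -1.7072e+6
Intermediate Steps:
V(w) = 5 + 1/w (V(w) = 6 + ((6 - 7) + 1/w) = 6 + (-1 + 1/w) = 5 + 1/w)
A(r, z) = 707 + z*(5 + 1/(160 + 16*r)) (A(r, z) = (5 + 1/((r + 10)*(-8 + 24)))*z + 707 = (5 + 1/((10 + r)*16))*z + 707 = (5 + 1/(160 + 16*r))*z + 707 = z*(5 + 1/(160 + 16*r)) + 707 = 707 + z*(5 + 1/(160 + 16*r)))
l = -1712271
l + A(1647, 879) = -1712271 + (113120 + 11312*1647 + 879*(801 + 80*1647))/(16*(10 + 1647)) = -1712271 + (1/16)*(113120 + 18630864 + 879*(801 + 131760))/1657 = -1712271 + (1/16)*(1/1657)*(113120 + 18630864 + 879*132561) = -1712271 + (1/16)*(1/1657)*(113120 + 18630864 + 116521119) = -1712271 + (1/16)*(1/1657)*135265103 = -1712271 + 135265103/26512 = -45260463649/26512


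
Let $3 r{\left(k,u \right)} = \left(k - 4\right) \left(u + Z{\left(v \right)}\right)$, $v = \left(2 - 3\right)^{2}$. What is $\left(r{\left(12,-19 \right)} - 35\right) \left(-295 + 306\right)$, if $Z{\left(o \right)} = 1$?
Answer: $-913$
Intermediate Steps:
$v = 1$ ($v = \left(-1\right)^{2} = 1$)
$r{\left(k,u \right)} = \frac{\left(1 + u\right) \left(-4 + k\right)}{3}$ ($r{\left(k,u \right)} = \frac{\left(k - 4\right) \left(u + 1\right)}{3} = \frac{\left(-4 + k\right) \left(1 + u\right)}{3} = \frac{\left(1 + u\right) \left(-4 + k\right)}{3}$)
$\left(r{\left(12,-19 \right)} - 35\right) \left(-295 + 306\right) = \left(\left(- \frac{4}{3} - - \frac{76}{3} + \frac{1}{3} \cdot 12 + \frac{1}{3} \cdot 12 \left(-19\right)\right) - 35\right) \left(-295 + 306\right) = \left(\left(- \frac{4}{3} + \frac{76}{3} + 4 - 76\right) - 35\right) 11 = \left(-48 - 35\right) 11 = \left(-83\right) 11 = -913$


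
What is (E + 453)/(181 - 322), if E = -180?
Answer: -91/47 ≈ -1.9362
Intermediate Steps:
(E + 453)/(181 - 322) = (-180 + 453)/(181 - 322) = 273/(-141) = 273*(-1/141) = -91/47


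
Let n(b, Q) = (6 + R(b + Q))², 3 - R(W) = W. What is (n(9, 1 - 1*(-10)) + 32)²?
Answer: 23409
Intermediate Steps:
R(W) = 3 - W
n(b, Q) = (9 - Q - b)² (n(b, Q) = (6 + (3 - (b + Q)))² = (6 + (3 - (Q + b)))² = (6 + (3 + (-Q - b)))² = (6 + (3 - Q - b))² = (9 - Q - b)²)
(n(9, 1 - 1*(-10)) + 32)² = ((-9 + (1 - 1*(-10)) + 9)² + 32)² = ((-9 + (1 + 10) + 9)² + 32)² = ((-9 + 11 + 9)² + 32)² = (11² + 32)² = (121 + 32)² = 153² = 23409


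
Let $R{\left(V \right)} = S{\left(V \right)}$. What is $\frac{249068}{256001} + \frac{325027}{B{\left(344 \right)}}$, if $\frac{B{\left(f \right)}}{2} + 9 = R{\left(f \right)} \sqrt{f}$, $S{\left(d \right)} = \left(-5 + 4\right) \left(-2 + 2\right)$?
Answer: $- \frac{83202753803}{4608018} \approx -18056.0$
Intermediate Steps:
$S{\left(d \right)} = 0$ ($S{\left(d \right)} = \left(-1\right) 0 = 0$)
$R{\left(V \right)} = 0$
$B{\left(f \right)} = -18$ ($B{\left(f \right)} = -18 + 2 \cdot 0 \sqrt{f} = -18 + 2 \cdot 0 = -18 + 0 = -18$)
$\frac{249068}{256001} + \frac{325027}{B{\left(344 \right)}} = \frac{249068}{256001} + \frac{325027}{-18} = 249068 \cdot \frac{1}{256001} + 325027 \left(- \frac{1}{18}\right) = \frac{249068}{256001} - \frac{325027}{18} = - \frac{83202753803}{4608018}$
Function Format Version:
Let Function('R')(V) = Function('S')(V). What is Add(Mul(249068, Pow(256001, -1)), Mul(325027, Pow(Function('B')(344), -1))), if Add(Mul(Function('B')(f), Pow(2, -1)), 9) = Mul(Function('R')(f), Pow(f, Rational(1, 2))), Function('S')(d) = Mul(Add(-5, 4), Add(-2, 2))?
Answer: Rational(-83202753803, 4608018) ≈ -18056.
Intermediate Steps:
Function('S')(d) = 0 (Function('S')(d) = Mul(-1, 0) = 0)
Function('R')(V) = 0
Function('B')(f) = -18 (Function('B')(f) = Add(-18, Mul(2, Mul(0, Pow(f, Rational(1, 2))))) = Add(-18, Mul(2, 0)) = Add(-18, 0) = -18)
Add(Mul(249068, Pow(256001, -1)), Mul(325027, Pow(Function('B')(344), -1))) = Add(Mul(249068, Pow(256001, -1)), Mul(325027, Pow(-18, -1))) = Add(Mul(249068, Rational(1, 256001)), Mul(325027, Rational(-1, 18))) = Add(Rational(249068, 256001), Rational(-325027, 18)) = Rational(-83202753803, 4608018)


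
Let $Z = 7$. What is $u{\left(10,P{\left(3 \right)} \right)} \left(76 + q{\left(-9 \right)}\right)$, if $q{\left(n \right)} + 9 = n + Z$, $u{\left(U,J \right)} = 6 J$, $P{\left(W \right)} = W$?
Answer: $1170$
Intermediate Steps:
$q{\left(n \right)} = -2 + n$ ($q{\left(n \right)} = -9 + \left(n + 7\right) = -9 + \left(7 + n\right) = -2 + n$)
$u{\left(10,P{\left(3 \right)} \right)} \left(76 + q{\left(-9 \right)}\right) = 6 \cdot 3 \left(76 - 11\right) = 18 \left(76 - 11\right) = 18 \cdot 65 = 1170$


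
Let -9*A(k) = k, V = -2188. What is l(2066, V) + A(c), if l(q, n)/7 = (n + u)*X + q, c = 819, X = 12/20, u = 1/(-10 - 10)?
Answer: 518119/100 ≈ 5181.2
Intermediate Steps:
u = -1/20 (u = 1/(-20) = -1/20 ≈ -0.050000)
X = 3/5 (X = 12*(1/20) = 3/5 ≈ 0.60000)
A(k) = -k/9
l(q, n) = -21/100 + 7*q + 21*n/5 (l(q, n) = 7*((n - 1/20)*(3/5) + q) = 7*((-1/20 + n)*(3/5) + q) = 7*((-3/100 + 3*n/5) + q) = 7*(-3/100 + q + 3*n/5) = -21/100 + 7*q + 21*n/5)
l(2066, V) + A(c) = (-21/100 + 7*2066 + (21/5)*(-2188)) - 1/9*819 = (-21/100 + 14462 - 45948/5) - 91 = 527219/100 - 91 = 518119/100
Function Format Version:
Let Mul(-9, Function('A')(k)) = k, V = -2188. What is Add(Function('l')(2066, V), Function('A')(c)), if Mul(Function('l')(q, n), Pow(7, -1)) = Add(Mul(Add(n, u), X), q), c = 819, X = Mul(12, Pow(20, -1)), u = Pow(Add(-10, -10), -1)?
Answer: Rational(518119, 100) ≈ 5181.2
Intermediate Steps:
u = Rational(-1, 20) (u = Pow(-20, -1) = Rational(-1, 20) ≈ -0.050000)
X = Rational(3, 5) (X = Mul(12, Rational(1, 20)) = Rational(3, 5) ≈ 0.60000)
Function('A')(k) = Mul(Rational(-1, 9), k)
Function('l')(q, n) = Add(Rational(-21, 100), Mul(7, q), Mul(Rational(21, 5), n)) (Function('l')(q, n) = Mul(7, Add(Mul(Add(n, Rational(-1, 20)), Rational(3, 5)), q)) = Mul(7, Add(Mul(Add(Rational(-1, 20), n), Rational(3, 5)), q)) = Mul(7, Add(Add(Rational(-3, 100), Mul(Rational(3, 5), n)), q)) = Mul(7, Add(Rational(-3, 100), q, Mul(Rational(3, 5), n))) = Add(Rational(-21, 100), Mul(7, q), Mul(Rational(21, 5), n)))
Add(Function('l')(2066, V), Function('A')(c)) = Add(Add(Rational(-21, 100), Mul(7, 2066), Mul(Rational(21, 5), -2188)), Mul(Rational(-1, 9), 819)) = Add(Add(Rational(-21, 100), 14462, Rational(-45948, 5)), -91) = Add(Rational(527219, 100), -91) = Rational(518119, 100)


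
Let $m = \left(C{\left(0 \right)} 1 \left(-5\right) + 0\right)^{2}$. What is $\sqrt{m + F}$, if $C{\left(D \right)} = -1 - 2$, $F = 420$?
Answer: $\sqrt{645} \approx 25.397$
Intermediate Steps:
$C{\left(D \right)} = -3$
$m = 225$ ($m = \left(\left(-3\right) 1 \left(-5\right) + 0\right)^{2} = \left(\left(-3\right) \left(-5\right) + 0\right)^{2} = \left(15 + 0\right)^{2} = 15^{2} = 225$)
$\sqrt{m + F} = \sqrt{225 + 420} = \sqrt{645}$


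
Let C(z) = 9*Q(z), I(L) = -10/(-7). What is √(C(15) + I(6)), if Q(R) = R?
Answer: √6685/7 ≈ 11.680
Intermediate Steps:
I(L) = 10/7 (I(L) = -10*(-⅐) = 10/7)
C(z) = 9*z
√(C(15) + I(6)) = √(9*15 + 10/7) = √(135 + 10/7) = √(955/7) = √6685/7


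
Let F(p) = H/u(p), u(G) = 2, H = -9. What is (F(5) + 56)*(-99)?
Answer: -10197/2 ≈ -5098.5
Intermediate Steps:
F(p) = -9/2
(F(5) + 56)*(-99) = (-9/2 + 56)*(-99) = (103/2)*(-99) = -10197/2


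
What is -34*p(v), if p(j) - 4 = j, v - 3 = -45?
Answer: 1292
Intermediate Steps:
v = -42 (v = 3 - 45 = -42)
p(j) = 4 + j
-34*p(v) = -34*(4 - 42) = -34*(-38) = 1292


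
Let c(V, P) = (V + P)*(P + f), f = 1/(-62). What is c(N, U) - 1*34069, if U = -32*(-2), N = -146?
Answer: -1218786/31 ≈ -39316.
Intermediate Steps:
f = -1/62 ≈ -0.016129
U = 64
c(V, P) = (-1/62 + P)*(P + V) (c(V, P) = (V + P)*(P - 1/62) = (P + V)*(-1/62 + P) = (-1/62 + P)*(P + V))
c(N, U) - 1*34069 = (64² - 1/62*64 - 1/62*(-146) + 64*(-146)) - 1*34069 = (4096 - 32/31 + 73/31 - 9344) - 34069 = -162647/31 - 34069 = -1218786/31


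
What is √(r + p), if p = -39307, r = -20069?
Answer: 4*I*√3711 ≈ 243.67*I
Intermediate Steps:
√(r + p) = √(-20069 - 39307) = √(-59376) = 4*I*√3711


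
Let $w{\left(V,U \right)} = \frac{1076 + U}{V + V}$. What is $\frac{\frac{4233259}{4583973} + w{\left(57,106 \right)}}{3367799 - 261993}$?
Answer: $\frac{44703391}{12295531186251} \approx 3.6357 \cdot 10^{-6}$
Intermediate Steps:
$w{\left(V,U \right)} = \frac{1076 + U}{2 V}$
$\frac{\frac{4233259}{4583973} + w{\left(57,106 \right)}}{3367799 - 261993} = \frac{\frac{4233259}{4583973} + \frac{1076 + 106}{2 \cdot 57}}{3367799 - 261993} = \frac{4233259 \cdot \frac{1}{4583973} + \frac{1}{2} \cdot \frac{1}{57} \cdot 1182}{3105806} = \left(\frac{4233259}{4583973} + \frac{197}{19}\right) \frac{1}{3105806} = \frac{983474602}{87095487} \cdot \frac{1}{3105806} = \frac{44703391}{12295531186251}$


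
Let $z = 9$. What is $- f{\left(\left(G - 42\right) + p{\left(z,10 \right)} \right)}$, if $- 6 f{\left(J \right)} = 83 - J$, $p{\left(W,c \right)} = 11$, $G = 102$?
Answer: $2$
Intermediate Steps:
$f{\left(J \right)} = - \frac{83}{6} + \frac{J}{6}$ ($f{\left(J \right)} = - \frac{83 - J}{6} = - \frac{83}{6} + \frac{J}{6}$)
$- f{\left(\left(G - 42\right) + p{\left(z,10 \right)} \right)} = - (- \frac{83}{6} + \frac{\left(102 - 42\right) + 11}{6}) = - (- \frac{83}{6} + \frac{60 + 11}{6}) = - (- \frac{83}{6} + \frac{1}{6} \cdot 71) = - (- \frac{83}{6} + \frac{71}{6}) = \left(-1\right) \left(-2\right) = 2$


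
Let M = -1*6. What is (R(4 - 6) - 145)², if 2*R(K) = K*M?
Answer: 19321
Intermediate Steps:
M = -6
R(K) = -3*K (R(K) = (K*(-6))/2 = (-6*K)/2 = -3*K)
(R(4 - 6) - 145)² = (-3*(4 - 6) - 145)² = (-3*(-2) - 145)² = (6 - 145)² = (-139)² = 19321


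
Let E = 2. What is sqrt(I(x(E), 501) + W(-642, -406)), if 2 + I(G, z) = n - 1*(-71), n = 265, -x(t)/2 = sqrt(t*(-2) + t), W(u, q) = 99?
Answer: sqrt(433) ≈ 20.809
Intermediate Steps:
x(t) = -2*sqrt(-t) (x(t) = -2*sqrt(t*(-2) + t) = -2*sqrt(-2*t + t) = -2*sqrt(-t))
I(G, z) = 334 (I(G, z) = -2 + (265 - 1*(-71)) = -2 + (265 + 71) = -2 + 336 = 334)
sqrt(I(x(E), 501) + W(-642, -406)) = sqrt(334 + 99) = sqrt(433)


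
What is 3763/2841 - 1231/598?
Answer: -1246997/1698918 ≈ -0.73399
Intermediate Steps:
3763/2841 - 1231/598 = -1246997/1698918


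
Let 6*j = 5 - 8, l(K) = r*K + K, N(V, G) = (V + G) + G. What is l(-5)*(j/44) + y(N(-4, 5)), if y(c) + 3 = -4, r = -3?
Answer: -313/44 ≈ -7.1136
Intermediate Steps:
N(V, G) = V + 2*G (N(V, G) = (G + V) + G = V + 2*G)
l(K) = -2*K (l(K) = -3*K + K = -2*K)
y(c) = -7 (y(c) = -3 - 4 = -7)
j = -½ (j = (5 - 8)/6 = (⅙)*(-3) = -½ ≈ -0.50000)
l(-5)*(j/44) + y(N(-4, 5)) = (-2*(-5))*(-½/44) - 7 = 10*(-½*1/44) - 7 = 10*(-1/88) - 7 = -5/44 - 7 = -313/44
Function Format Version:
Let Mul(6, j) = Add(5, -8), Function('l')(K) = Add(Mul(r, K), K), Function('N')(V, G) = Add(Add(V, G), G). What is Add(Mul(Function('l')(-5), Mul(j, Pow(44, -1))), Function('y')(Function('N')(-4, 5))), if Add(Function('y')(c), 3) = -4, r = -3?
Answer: Rational(-313, 44) ≈ -7.1136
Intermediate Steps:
Function('N')(V, G) = Add(V, Mul(2, G)) (Function('N')(V, G) = Add(Add(G, V), G) = Add(V, Mul(2, G)))
Function('l')(K) = Mul(-2, K) (Function('l')(K) = Add(Mul(-3, K), K) = Mul(-2, K))
Function('y')(c) = -7 (Function('y')(c) = Add(-3, -4) = -7)
j = Rational(-1, 2) (j = Mul(Rational(1, 6), Add(5, -8)) = Mul(Rational(1, 6), -3) = Rational(-1, 2) ≈ -0.50000)
Add(Mul(Function('l')(-5), Mul(j, Pow(44, -1))), Function('y')(Function('N')(-4, 5))) = Add(Mul(Mul(-2, -5), Mul(Rational(-1, 2), Pow(44, -1))), -7) = Add(Mul(10, Mul(Rational(-1, 2), Rational(1, 44))), -7) = Add(Mul(10, Rational(-1, 88)), -7) = Add(Rational(-5, 44), -7) = Rational(-313, 44)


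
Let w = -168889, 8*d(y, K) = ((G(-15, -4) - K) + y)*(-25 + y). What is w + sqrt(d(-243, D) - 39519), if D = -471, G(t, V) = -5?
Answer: -168889 + I*sqrt(187958)/2 ≈ -1.6889e+5 + 216.77*I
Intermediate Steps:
d(y, K) = (-25 + y)*(-5 + y - K)/8 (d(y, K) = (((-5 - K) + y)*(-25 + y))/8 = ((-5 + y - K)*(-25 + y))/8 = ((-25 + y)*(-5 + y - K))/8 = (-25 + y)*(-5 + y - K)/8)
w + sqrt(d(-243, D) - 39519) = -168889 + sqrt((125/8 - 15/4*(-243) + (1/8)*(-243)**2 + (25/8)*(-471) - 1/8*(-471)*(-243)) - 39519) = -168889 + sqrt((125/8 + 3645/4 + (1/8)*59049 - 11775/8 - 114453/8) - 39519) = -168889 + sqrt((125/8 + 3645/4 + 59049/8 - 11775/8 - 114453/8) - 39519) = -168889 + sqrt(-14941/2 - 39519) = -168889 + sqrt(-93979/2) = -168889 + I*sqrt(187958)/2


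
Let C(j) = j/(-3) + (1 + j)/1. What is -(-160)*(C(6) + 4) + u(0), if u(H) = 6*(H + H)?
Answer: 1440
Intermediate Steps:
C(j) = 1 + 2*j/3 (C(j) = j*(-⅓) + (1 + j)*1 = -j/3 + (1 + j) = 1 + 2*j/3)
u(H) = 12*H (u(H) = 6*(2*H) = 12*H)
-(-160)*(C(6) + 4) + u(0) = -(-160)*((1 + (⅔)*6) + 4) + 12*0 = -(-160)*((1 + 4) + 4) + 0 = -(-160)*(5 + 4) + 0 = -(-160)*9 + 0 = -40*(-36) + 0 = 1440 + 0 = 1440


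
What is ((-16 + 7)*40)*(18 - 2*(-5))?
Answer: -10080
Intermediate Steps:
((-16 + 7)*40)*(18 - 2*(-5)) = (-9*40)*(18 - 1*(-10)) = -360*(18 + 10) = -360*28 = -10080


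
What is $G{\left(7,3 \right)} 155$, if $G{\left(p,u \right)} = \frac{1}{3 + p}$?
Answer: $\frac{31}{2} \approx 15.5$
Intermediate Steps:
$G{\left(7,3 \right)} 155 = \frac{1}{3 + 7} \cdot 155 = \frac{1}{10} \cdot 155 = \frac{31}{2}$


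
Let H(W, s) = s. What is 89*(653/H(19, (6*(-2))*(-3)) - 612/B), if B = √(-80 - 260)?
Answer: 58117/36 + 1602*I*√85/5 ≈ 1614.4 + 2953.9*I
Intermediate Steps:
B = 2*I*√85 (B = √(-340) = 2*I*√85 ≈ 18.439*I)
89*(653/H(19, (6*(-2))*(-3)) - 612/B) = 89*(653/(((6*(-2))*(-3))) - 612*(-I*√85/170)) = 89*(653/((-12*(-3))) - (-18)*I*√85/5) = 89*(653/36 + 18*I*√85/5) = 58117/36 + 1602*I*√85/5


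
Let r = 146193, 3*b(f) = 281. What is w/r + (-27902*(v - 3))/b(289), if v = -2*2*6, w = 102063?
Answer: 110144641223/13693411 ≈ 8043.6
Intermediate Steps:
b(f) = 281/3 (b(f) = (⅓)*281 = 281/3)
v = -24 (v = -4*6 = -24)
w/r + (-27902*(v - 3))/b(289) = 102063/146193 + (-27902*(-24 - 3))/(281/3) = 102063*(1/146193) - 27902*(-27)*(3/281) = 34021/48731 + 753354*(3/281) = 34021/48731 + 2260062/281 = 110144641223/13693411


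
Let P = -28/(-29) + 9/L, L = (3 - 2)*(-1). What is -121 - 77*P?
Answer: 14432/29 ≈ 497.66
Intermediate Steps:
L = -1 (L = 1*(-1) = -1)
P = -233/29 (P = -28/(-29) + 9/(-1) = -28*(-1/29) + 9*(-1) = 28/29 - 9 = -233/29 ≈ -8.0345)
-121 - 77*P = -121 - 77*(-233/29) = -121 + 17941/29 = 14432/29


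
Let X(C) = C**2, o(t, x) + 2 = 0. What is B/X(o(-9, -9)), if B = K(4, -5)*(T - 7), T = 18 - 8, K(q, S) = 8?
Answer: 6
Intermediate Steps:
o(t, x) = -2 (o(t, x) = -2 + 0 = -2)
T = 10
B = 24 (B = 8*(10 - 7) = 8*3 = 24)
B/X(o(-9, -9)) = 24/((-2)**2) = 24/4 = 24*(1/4) = 6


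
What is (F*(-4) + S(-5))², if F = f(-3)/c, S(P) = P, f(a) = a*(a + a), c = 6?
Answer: 289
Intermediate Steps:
f(a) = 2*a² (f(a) = a*(2*a) = 2*a²)
F = 3 (F = (2*(-3)²)/6 = (2*9)*(⅙) = 18*(⅙) = 3)
(F*(-4) + S(-5))² = (3*(-4) - 5)² = (-12 - 5)² = (-17)² = 289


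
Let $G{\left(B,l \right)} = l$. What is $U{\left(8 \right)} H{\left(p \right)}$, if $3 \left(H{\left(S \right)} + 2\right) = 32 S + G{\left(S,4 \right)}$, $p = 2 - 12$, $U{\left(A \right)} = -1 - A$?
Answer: $966$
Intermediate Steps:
$p = -10$
$H{\left(S \right)} = - \frac{2}{3} + \frac{32 S}{3}$ ($H{\left(S \right)} = -2 + \frac{32 S + 4}{3} = -2 + \frac{4 + 32 S}{3} = -2 + \left(\frac{4}{3} + \frac{32 S}{3}\right) = - \frac{2}{3} + \frac{32 S}{3}$)
$U{\left(8 \right)} H{\left(p \right)} = \left(-1 - 8\right) \left(- \frac{2}{3} + \frac{32}{3} \left(-10\right)\right) = \left(-1 - 8\right) \left(- \frac{2}{3} - \frac{320}{3}\right) = \left(-9\right) \left(- \frac{322}{3}\right) = 966$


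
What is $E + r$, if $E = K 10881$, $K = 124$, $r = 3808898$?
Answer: $5158142$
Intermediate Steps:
$E = 1349244$ ($E = 124 \cdot 10881 = 1349244$)
$E + r = 1349244 + 3808898 = 5158142$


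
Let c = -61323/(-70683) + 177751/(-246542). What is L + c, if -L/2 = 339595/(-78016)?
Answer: 43605423784643/4925842100576 ≈ 8.8524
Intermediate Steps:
L = 14765/1696 (L = -679190/(-78016) = -679190*(-1)/78016 = -2*(-14765/3392) = 14765/1696 ≈ 8.7058)
c = 851573711/5808776062 (c = -61323*(-1/70683) + 177751*(-1/246542) = 20441/23561 - 177751/246542 = 851573711/5808776062 ≈ 0.14660)
L + c = 14765/1696 + 851573711/5808776062 = 43605423784643/4925842100576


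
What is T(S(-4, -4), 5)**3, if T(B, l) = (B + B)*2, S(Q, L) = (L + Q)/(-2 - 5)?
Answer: 32768/343 ≈ 95.534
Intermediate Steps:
S(Q, L) = -L/7 - Q/7 (S(Q, L) = (L + Q)/(-7) = (L + Q)*(-1/7) = -L/7 - Q/7)
T(B, l) = 4*B (T(B, l) = (2*B)*2 = 4*B)
T(S(-4, -4), 5)**3 = (4*(-1/7*(-4) - 1/7*(-4)))**3 = (4*(4/7 + 4/7))**3 = (4*(8/7))**3 = (32/7)**3 = 32768/343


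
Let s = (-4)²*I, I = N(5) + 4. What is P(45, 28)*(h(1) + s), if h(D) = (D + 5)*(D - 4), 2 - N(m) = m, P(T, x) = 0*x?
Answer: 0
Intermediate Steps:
P(T, x) = 0
N(m) = 2 - m
h(D) = (-4 + D)*(5 + D) (h(D) = (5 + D)*(-4 + D) = (-4 + D)*(5 + D))
I = 1 (I = (2 - 1*5) + 4 = (2 - 5) + 4 = -3 + 4 = 1)
s = 16 (s = (-4)²*1 = 16*1 = 16)
P(45, 28)*(h(1) + s) = 0*((-20 + 1 + 1²) + 16) = 0*((-20 + 1 + 1) + 16) = 0*(-18 + 16) = 0*(-2) = 0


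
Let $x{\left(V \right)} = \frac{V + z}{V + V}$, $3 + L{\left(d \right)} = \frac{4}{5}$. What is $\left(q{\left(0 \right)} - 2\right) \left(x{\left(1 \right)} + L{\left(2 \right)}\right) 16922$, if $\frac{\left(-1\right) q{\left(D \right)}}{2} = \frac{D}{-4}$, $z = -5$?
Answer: $\frac{710724}{5} \approx 1.4214 \cdot 10^{5}$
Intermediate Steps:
$L{\left(d \right)} = - \frac{11}{5}$ ($L{\left(d \right)} = -3 + \frac{4}{5} = - \frac{11}{5}$)
$x{\left(V \right)} = \frac{-5 + V}{2 V}$ ($x{\left(V \right)} = \frac{V - 5}{V + V} = \frac{-5 + V}{2 V}$)
$q{\left(D \right)} = \frac{D}{2}$ ($q{\left(D \right)} = - 2 \frac{D}{-4} = - 2 D \left(- \frac{1}{4}\right) = - 2 \left(- \frac{D}{4}\right) = \frac{D}{2}$)
$\left(q{\left(0 \right)} - 2\right) \left(x{\left(1 \right)} + L{\left(2 \right)}\right) 16922 = \left(\frac{1}{2} \cdot 0 - 2\right) \left(\frac{-5 + 1}{2 \cdot 1} - \frac{11}{5}\right) 16922 = \left(0 - 2\right) \left(\frac{1}{2} \cdot 1 \left(-4\right) - \frac{11}{5}\right) 16922 = - 2 \left(-2 - \frac{11}{5}\right) 16922 = \left(-2\right) \left(- \frac{21}{5}\right) 16922 = \frac{42}{5} \cdot 16922 = \frac{710724}{5}$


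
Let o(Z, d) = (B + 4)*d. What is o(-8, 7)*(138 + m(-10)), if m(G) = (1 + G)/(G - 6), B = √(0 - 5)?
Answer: 15519/4 + 15519*I*√5/16 ≈ 3879.8 + 2168.8*I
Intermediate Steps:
B = I*√5 (B = √(-5) = I*√5 ≈ 2.2361*I)
m(G) = (1 + G)/(-6 + G)
o(Z, d) = d*(4 + I*√5) (o(Z, d) = (I*√5 + 4)*d = (4 + I*√5)*d = d*(4 + I*√5))
o(-8, 7)*(138 + m(-10)) = (7*(4 + I*√5))*(138 + (1 - 10)/(-6 - 10)) = (28 + 7*I*√5)*(138 - 9/(-16)) = (28 + 7*I*√5)*(138 - 1/16*(-9)) = (28 + 7*I*√5)*(138 + 9/16) = (28 + 7*I*√5)*(2217/16) = 15519/4 + 15519*I*√5/16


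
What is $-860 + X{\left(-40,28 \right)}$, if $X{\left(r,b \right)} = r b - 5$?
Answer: $-1985$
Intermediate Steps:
$X{\left(r,b \right)} = -5 + b r$ ($X{\left(r,b \right)} = b r - 5 = -5 + b r$)
$-860 + X{\left(-40,28 \right)} = -860 + \left(-5 + 28 \left(-40\right)\right) = -860 - 1125 = -1985$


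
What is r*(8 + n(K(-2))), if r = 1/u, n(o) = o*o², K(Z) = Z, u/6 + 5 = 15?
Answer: 0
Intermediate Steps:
u = 60 (u = -30 + 6*15 = -30 + 90 = 60)
n(o) = o³
r = 1/60 ≈ 0.016667
r*(8 + n(K(-2))) = (8 + (-2)³)/60 = (8 - 8)/60 = (1/60)*0 = 0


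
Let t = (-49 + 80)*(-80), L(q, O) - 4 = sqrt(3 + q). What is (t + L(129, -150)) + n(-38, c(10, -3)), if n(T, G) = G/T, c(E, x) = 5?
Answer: -94093/38 + 2*sqrt(33) ≈ -2464.6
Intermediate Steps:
L(q, O) = 4 + sqrt(3 + q)
t = -2480 (t = 31*(-80) = -2480)
(t + L(129, -150)) + n(-38, c(10, -3)) = (-2480 + (4 + sqrt(3 + 129))) + 5/(-38) = (-2480 + (4 + sqrt(132))) + 5*(-1/38) = (-2480 + (4 + 2*sqrt(33))) - 5/38 = (-2476 + 2*sqrt(33)) - 5/38 = -94093/38 + 2*sqrt(33)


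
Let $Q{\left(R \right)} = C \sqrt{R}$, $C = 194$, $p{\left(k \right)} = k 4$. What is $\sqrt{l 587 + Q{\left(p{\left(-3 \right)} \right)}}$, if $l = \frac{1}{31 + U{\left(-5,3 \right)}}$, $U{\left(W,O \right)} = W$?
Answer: $\frac{\sqrt{15262 + 262288 i \sqrt{3}}}{26} \approx 18.641 + 18.026 i$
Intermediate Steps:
$l = \frac{1}{26}$ ($l = \frac{1}{31 - 5} = \frac{1}{26} \approx 0.038462$)
$p{\left(k \right)} = 4 k$
$Q{\left(R \right)} = 194 \sqrt{R}$
$\sqrt{l 587 + Q{\left(p{\left(-3 \right)} \right)}} = \sqrt{\frac{1}{26} \cdot 587 + 194 \sqrt{4 \left(-3\right)}} = \sqrt{\frac{587}{26} + 194 \sqrt{-12}} = \sqrt{\frac{587}{26} + 194 \cdot 2 i \sqrt{3}} = \sqrt{\frac{587}{26} + 388 i \sqrt{3}}$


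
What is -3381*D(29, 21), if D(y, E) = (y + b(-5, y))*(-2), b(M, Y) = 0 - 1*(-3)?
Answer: 216384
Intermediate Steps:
b(M, Y) = 3 (b(M, Y) = 0 + 3 = 3)
D(y, E) = -6 - 2*y (D(y, E) = (y + 3)*(-2) = (3 + y)*(-2) = -6 - 2*y)
-3381*D(29, 21) = -3381*(-6 - 2*29) = -3381*(-6 - 58) = -3381*(-64) = 216384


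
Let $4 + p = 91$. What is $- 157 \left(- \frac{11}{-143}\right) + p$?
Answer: $\frac{974}{13} \approx 74.923$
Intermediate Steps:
$p = 87$ ($p = -4 + 91 = 87$)
$- 157 \left(- \frac{11}{-143}\right) + p = - 157 \left(- \frac{11}{-143}\right) + 87 = - 157 \left(\left(-11\right) \left(- \frac{1}{143}\right)\right) + 87 = \left(-157\right) \frac{1}{13} + 87 = - \frac{157}{13} + 87 = \frac{974}{13}$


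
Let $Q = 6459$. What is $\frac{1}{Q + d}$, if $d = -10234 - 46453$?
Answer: $- \frac{1}{50228} \approx -1.9909 \cdot 10^{-5}$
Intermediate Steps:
$d = -56687$ ($d = -10234 - 46453 = -56687$)
$\frac{1}{Q + d} = \frac{1}{6459 - 56687} = \frac{1}{-50228} = - \frac{1}{50228}$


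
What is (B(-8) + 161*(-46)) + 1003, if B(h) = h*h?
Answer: -6339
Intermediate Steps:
B(h) = h²
(B(-8) + 161*(-46)) + 1003 = ((-8)² + 161*(-46)) + 1003 = (64 - 7406) + 1003 = -7342 + 1003 = -6339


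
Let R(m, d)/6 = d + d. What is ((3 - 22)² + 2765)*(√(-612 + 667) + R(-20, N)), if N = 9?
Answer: 337608 + 3126*√55 ≈ 3.6079e+5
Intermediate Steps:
R(m, d) = 12*d (R(m, d) = 6*(d + d) = 6*(2*d) = 12*d)
((3 - 22)² + 2765)*(√(-612 + 667) + R(-20, N)) = ((3 - 22)² + 2765)*(√(-612 + 667) + 12*9) = ((-19)² + 2765)*(√55 + 108) = (361 + 2765)*(108 + √55) = 3126*(108 + √55) = 337608 + 3126*√55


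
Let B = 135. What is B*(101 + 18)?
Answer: 16065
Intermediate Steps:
B*(101 + 18) = 135*(101 + 18) = 135*119 = 16065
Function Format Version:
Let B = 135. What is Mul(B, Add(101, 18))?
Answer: 16065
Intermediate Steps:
Mul(B, Add(101, 18)) = Mul(135, Add(101, 18)) = Mul(135, 119) = 16065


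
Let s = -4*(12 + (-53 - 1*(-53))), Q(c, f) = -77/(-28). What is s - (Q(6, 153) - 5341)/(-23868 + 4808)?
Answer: -3680873/76240 ≈ -48.280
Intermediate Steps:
Q(c, f) = 11/4 (Q(c, f) = -77*(-1/28) = 11/4)
s = -48 (s = -4*(12 + (-53 + 53)) = -4*(12 + 0) = -4*12 = -48)
s - (Q(6, 153) - 5341)/(-23868 + 4808) = -48 - (11/4 - 5341)/(-23868 + 4808) = -48 - (-21353)/(4*(-19060)) = -48 - (-21353)*(-1)/(4*19060) = -48 - 1*21353/76240 = -48 - 21353/76240 = -3680873/76240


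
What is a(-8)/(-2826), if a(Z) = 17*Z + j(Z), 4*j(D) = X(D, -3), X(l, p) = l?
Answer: 23/471 ≈ 0.048832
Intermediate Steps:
j(D) = D/4
a(Z) = 69*Z/4 (a(Z) = 17*Z + Z/4 = 69*Z/4)
a(-8)/(-2826) = ((69/4)*(-8))/(-2826) = -138*(-1/2826) = 23/471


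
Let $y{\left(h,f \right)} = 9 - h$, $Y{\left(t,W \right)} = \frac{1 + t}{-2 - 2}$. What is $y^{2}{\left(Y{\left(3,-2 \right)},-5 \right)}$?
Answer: $100$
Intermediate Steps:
$Y{\left(t,W \right)} = - \frac{1}{4} - \frac{t}{4}$ ($Y{\left(t,W \right)} = \frac{1 + t}{-4} = \left(1 + t\right) \left(- \frac{1}{4}\right) = - \frac{1}{4} - \frac{t}{4}$)
$y^{2}{\left(Y{\left(3,-2 \right)},-5 \right)} = \left(9 - \left(- \frac{1}{4} - \frac{3}{4}\right)\right)^{2} = \left(9 - -1\right)^{2} = \left(9 + 1\right)^{2} = 10^{2} = 100$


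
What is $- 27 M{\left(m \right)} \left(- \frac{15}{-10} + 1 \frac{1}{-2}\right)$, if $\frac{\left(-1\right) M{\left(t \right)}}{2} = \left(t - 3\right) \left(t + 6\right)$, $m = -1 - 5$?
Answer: $0$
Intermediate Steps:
$m = -6$
$M{\left(t \right)} = - 2 \left(-3 + t\right) \left(6 + t\right)$ ($M{\left(t \right)} = - 2 \left(t - 3\right) \left(t + 6\right) = - 2 \left(-3 + t\right) \left(6 + t\right)$)
$- 27 M{\left(m \right)} \left(- \frac{15}{-10} + 1 \frac{1}{-2}\right) = - 27 \left(36 - -36 - 2 \left(-6\right)^{2}\right) \left(- \frac{15}{-10} + 1 \frac{1}{-2}\right) = - 27 \left(36 + 36 - 72\right) \left(\left(-15\right) \left(- \frac{1}{10}\right) + 1 \left(- \frac{1}{2}\right)\right) = - 27 \left(36 + 36 - 72\right) \left(\frac{3}{2} - \frac{1}{2}\right) = \left(-27\right) 0 \cdot 1 = 0 \cdot 1 = 0$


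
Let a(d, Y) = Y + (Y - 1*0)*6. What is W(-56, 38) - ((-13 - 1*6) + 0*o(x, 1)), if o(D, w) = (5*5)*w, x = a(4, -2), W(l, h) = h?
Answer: 57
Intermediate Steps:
a(d, Y) = 7*Y (a(d, Y) = Y + (Y + 0)*6 = Y + Y*6 = Y + 6*Y = 7*Y)
x = -14 (x = 7*(-2) = -14)
o(D, w) = 25*w
W(-56, 38) - ((-13 - 1*6) + 0*o(x, 1)) = 38 - ((-13 - 1*6) + 0*(25*1)) = 38 - ((-13 - 6) + 0*25) = 38 - (-19 + 0) = 38 - 1*(-19) = 38 + 19 = 57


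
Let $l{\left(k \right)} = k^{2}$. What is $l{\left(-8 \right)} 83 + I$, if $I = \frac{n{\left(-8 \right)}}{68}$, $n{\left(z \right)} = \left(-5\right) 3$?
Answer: $\frac{361201}{68} \approx 5311.8$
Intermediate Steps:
$n{\left(z \right)} = -15$
$I = - \frac{15}{68} \approx -0.22059$
$l{\left(-8 \right)} 83 + I = \left(-8\right)^{2} \cdot 83 - \frac{15}{68} = 64 \cdot 83 - \frac{15}{68} = 5312 - \frac{15}{68} = \frac{361201}{68}$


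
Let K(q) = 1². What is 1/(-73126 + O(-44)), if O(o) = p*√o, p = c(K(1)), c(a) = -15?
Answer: I/(2*(-36563*I + 15*√11)) ≈ -1.3675e-5 + 1.8607e-8*I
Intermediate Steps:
K(q) = 1
p = -15
O(o) = -15*√o
1/(-73126 + O(-44)) = 1/(-73126 - 30*I*√11)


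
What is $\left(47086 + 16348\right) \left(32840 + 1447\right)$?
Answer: $2174961558$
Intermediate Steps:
$\left(47086 + 16348\right) \left(32840 + 1447\right) = 63434 \cdot 34287 = 2174961558$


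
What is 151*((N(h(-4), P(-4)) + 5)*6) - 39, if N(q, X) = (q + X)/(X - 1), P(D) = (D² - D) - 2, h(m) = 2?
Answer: 94467/17 ≈ 5556.9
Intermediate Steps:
P(D) = -2 + D² - D
N(q, X) = (X + q)/(-1 + X)
151*((N(h(-4), P(-4)) + 5)*6) - 39 = 151*((((-2 + (-4)² - 1*(-4)) + 2)/(-1 + (-2 + (-4)² - 1*(-4))) + 5)*6) - 39 = 151*((((-2 + 16 + 4) + 2)/(-1 + (-2 + 16 + 4)) + 5)*6) - 39 = 151*(((18 + 2)/(-1 + 18) + 5)*6) - 39 = 151*((20/17 + 5)*6) - 39 = 151*((105/17)*6) - 39 = 151*(630/17) - 39 = 95130/17 - 39 = 94467/17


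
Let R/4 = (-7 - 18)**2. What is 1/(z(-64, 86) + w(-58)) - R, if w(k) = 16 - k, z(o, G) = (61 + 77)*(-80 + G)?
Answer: -2254999/902 ≈ -2500.0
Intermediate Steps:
z(o, G) = -11040 + 138*G (z(o, G) = 138*(-80 + G) = -11040 + 138*G)
R = 2500 (R = 4*(-7 - 18)**2 = 4*(-25)**2 = 4*625 = 2500)
1/(z(-64, 86) + w(-58)) - R = 1/((-11040 + 138*86) + (16 - 1*(-58))) - 1*2500 = 1/((-11040 + 11868) + (16 + 58)) - 2500 = 1/(828 + 74) - 2500 = 1/902 - 2500 = -2254999/902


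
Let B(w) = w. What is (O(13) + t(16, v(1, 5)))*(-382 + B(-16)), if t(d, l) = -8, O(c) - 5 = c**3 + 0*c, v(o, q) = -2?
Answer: -873212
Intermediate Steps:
O(c) = 5 + c**3 (O(c) = 5 + (c**3 + 0*c) = 5 + (c**3 + 0) = 5 + c**3)
(O(13) + t(16, v(1, 5)))*(-382 + B(-16)) = ((5 + 13**3) - 8)*(-382 - 16) = ((5 + 2197) - 8)*(-398) = (2202 - 8)*(-398) = 2194*(-398) = -873212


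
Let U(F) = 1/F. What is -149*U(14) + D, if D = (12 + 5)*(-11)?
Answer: -2767/14 ≈ -197.64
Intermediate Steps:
D = -187 (D = 17*(-11) = -187)
-149*U(14) + D = -149/14 - 187 = -2767/14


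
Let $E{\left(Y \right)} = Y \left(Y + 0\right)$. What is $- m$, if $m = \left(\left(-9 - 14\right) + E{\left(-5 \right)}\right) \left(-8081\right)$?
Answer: $16162$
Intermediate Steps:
$E{\left(Y \right)} = Y^{2}$ ($E{\left(Y \right)} = Y Y = Y^{2}$)
$m = -16162$ ($m = \left(\left(-9 - 14\right) + \left(-5\right)^{2}\right) \left(-8081\right) = \left(-23 + 25\right) \left(-8081\right) = 2 \left(-8081\right) = -16162$)
$- m = \left(-1\right) \left(-16162\right) = 16162$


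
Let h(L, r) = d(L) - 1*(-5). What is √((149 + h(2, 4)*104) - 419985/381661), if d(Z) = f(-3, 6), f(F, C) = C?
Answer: 2*√960126055458/54523 ≈ 35.943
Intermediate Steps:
d(Z) = 6
h(L, r) = 11 (h(L, r) = 6 - 1*(-5) = 6 + 5 = 11)
√((149 + h(2, 4)*104) - 419985/381661) = √((149 + 11*104) - 419985/381661) = √((149 + 1144) - 419985*1/381661) = √(1293 - 419985/381661) = √(493067688/381661) = 2*√960126055458/54523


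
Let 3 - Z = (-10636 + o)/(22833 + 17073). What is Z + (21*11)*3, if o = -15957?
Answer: 27801169/39906 ≈ 696.67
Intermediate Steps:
Z = 146311/39906 (Z = 3 - (-10636 - 15957)/(22833 + 17073) = 3 - (-26593)/39906 = 3 - 1*(-26593/39906) = 3 + 26593/39906 = 146311/39906 ≈ 3.6664)
Z + (21*11)*3 = 146311/39906 + (21*11)*3 = 146311/39906 + 231*3 = 146311/39906 + 693 = 27801169/39906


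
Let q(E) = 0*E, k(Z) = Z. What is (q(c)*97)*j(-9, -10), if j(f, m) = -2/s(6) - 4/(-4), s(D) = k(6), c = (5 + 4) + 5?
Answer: 0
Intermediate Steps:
c = 14 (c = 9 + 5 = 14)
s(D) = 6
q(E) = 0
j(f, m) = 2/3 (j(f, m) = -2/6 - 4/(-4) = -2*1/6 - 4*(-1/4) = -1/3 + 1 = 2/3)
(q(c)*97)*j(-9, -10) = (0*97)*(2/3) = 0*(2/3) = 0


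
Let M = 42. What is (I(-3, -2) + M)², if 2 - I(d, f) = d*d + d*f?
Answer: 841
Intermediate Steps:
I(d, f) = 2 - d² - d*f (I(d, f) = 2 - (d*d + d*f) = 2 - (d² + d*f) = 2 + (-d² - d*f) = 2 - d² - d*f)
(I(-3, -2) + M)² = ((2 - 1*(-3)² - 1*(-3)*(-2)) + 42)² = ((2 - 1*9 - 6) + 42)² = ((2 - 9 - 6) + 42)² = (-13 + 42)² = 29² = 841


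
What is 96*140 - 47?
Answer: 13393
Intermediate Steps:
96*140 - 47 = 13440 - 47 = 13393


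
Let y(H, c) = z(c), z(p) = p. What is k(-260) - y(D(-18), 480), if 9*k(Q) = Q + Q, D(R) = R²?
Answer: -4840/9 ≈ -537.78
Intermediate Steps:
y(H, c) = c
k(Q) = 2*Q/9 (k(Q) = (Q + Q)/9 = (2*Q)/9 = 2*Q/9)
k(-260) - y(D(-18), 480) = (2/9)*(-260) - 1*480 = -520/9 - 480 = -4840/9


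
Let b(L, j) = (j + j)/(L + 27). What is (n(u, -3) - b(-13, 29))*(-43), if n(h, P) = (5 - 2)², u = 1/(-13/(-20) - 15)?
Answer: -1462/7 ≈ -208.86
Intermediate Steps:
b(L, j) = 2*j/(27 + L) (b(L, j) = (2*j)/(27 + L) = 2*j/(27 + L))
u = -20/287 (u = 1/(-13*(-1/20) - 15) = 1/(13/20 - 15) = 1/(-287/20) = -20/287 ≈ -0.069686)
n(h, P) = 9 (n(h, P) = 3² = 9)
(n(u, -3) - b(-13, 29))*(-43) = (9 - 2*29/(27 - 13))*(-43) = (9 - 2*29/14)*(-43) = (9 - 1*29/7)*(-43) = (9 - 29/7)*(-43) = (34/7)*(-43) = -1462/7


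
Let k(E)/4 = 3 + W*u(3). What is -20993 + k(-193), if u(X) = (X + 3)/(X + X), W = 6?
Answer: -20957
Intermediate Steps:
u(X) = (3 + X)/(2*X) (u(X) = (3 + X)/((2*X)) = (3 + X)*(1/(2*X)) = (3 + X)/(2*X))
k(E) = 36 (k(E) = 4*(3 + 6*((1/2)*(3 + 3)/3)) = 4*(3 + 6*((1/2)*(1/3)*6)) = 4*(3 + 6*1) = 4*(3 + 6) = 4*9 = 36)
-20993 + k(-193) = -20993 + 36 = -20957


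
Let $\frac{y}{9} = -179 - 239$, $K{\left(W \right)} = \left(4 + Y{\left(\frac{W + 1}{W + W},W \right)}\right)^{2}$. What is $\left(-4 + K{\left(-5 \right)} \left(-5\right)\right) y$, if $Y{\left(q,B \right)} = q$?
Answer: $\frac{1896048}{5} \approx 3.7921 \cdot 10^{5}$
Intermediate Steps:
$K{\left(W \right)} = \left(4 + \frac{1 + W}{2 W}\right)^{2}$ ($K{\left(W \right)} = \left(4 + \frac{W + 1}{W + W}\right)^{2} = \left(4 + \frac{1 + W}{2 W}\right)^{2}$)
$y = -3762$ ($y = 9 \left(-179 - 239\right) = 9 \left(-418\right) = -3762$)
$\left(-4 + K{\left(-5 \right)} \left(-5\right)\right) y = \left(-4 + \frac{\left(1 + 9 \left(-5\right)\right)^{2}}{4 \cdot 25} \left(-5\right)\right) \left(-3762\right) = \left(-4 + \frac{1}{4} \cdot \frac{1}{25} \left(1 - 45\right)^{2} \left(-5\right)\right) \left(-3762\right) = \left(-4 + \frac{1}{4} \cdot \frac{1}{25} \left(-44\right)^{2} \left(-5\right)\right) \left(-3762\right) = \left(-4 + \frac{1}{4} \cdot \frac{1}{25} \cdot 1936 \left(-5\right)\right) \left(-3762\right) = \left(-4 + \frac{484}{25} \left(-5\right)\right) \left(-3762\right) = \left(-4 - \frac{484}{5}\right) \left(-3762\right) = \left(- \frac{504}{5}\right) \left(-3762\right) = \frac{1896048}{5}$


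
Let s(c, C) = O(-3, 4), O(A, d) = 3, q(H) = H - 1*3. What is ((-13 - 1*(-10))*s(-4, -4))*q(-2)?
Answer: 45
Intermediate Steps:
q(H) = -3 + H (q(H) = H - 3 = -3 + H)
s(c, C) = 3
((-13 - 1*(-10))*s(-4, -4))*q(-2) = ((-13 - 1*(-10))*3)*(-3 - 2) = ((-13 + 10)*3)*(-5) = -3*3*(-5) = -9*(-5) = 45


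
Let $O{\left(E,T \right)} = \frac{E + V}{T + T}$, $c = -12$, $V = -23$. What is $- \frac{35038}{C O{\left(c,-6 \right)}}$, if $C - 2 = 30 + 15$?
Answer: $- \frac{420456}{1645} \approx -255.6$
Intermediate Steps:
$O{\left(E,T \right)} = \frac{-23 + E}{2 T}$ ($O{\left(E,T \right)} = \frac{E - 23}{T + T} = \frac{-23 + E}{2 T}$)
$C = 47$ ($C = 2 + \left(30 + 15\right) = 2 + 45 = 47$)
$- \frac{35038}{C O{\left(c,-6 \right)}} = - \frac{35038}{47 \frac{-23 - 12}{2 \left(-6\right)}} = - \frac{35038}{47 \cdot \frac{1}{2} \left(- \frac{1}{6}\right) \left(-35\right)} = - \frac{35038}{47 \cdot \frac{35}{12}} = - \frac{35038}{\frac{1645}{12}} = \left(-35038\right) \frac{12}{1645} = - \frac{420456}{1645}$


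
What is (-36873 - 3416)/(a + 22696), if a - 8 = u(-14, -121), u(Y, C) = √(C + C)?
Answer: -41578248/23430539 + 40289*I*√2/46861078 ≈ -1.7745 + 0.0012159*I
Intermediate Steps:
u(Y, C) = √2*√C (u(Y, C) = √(2*C) = √2*√C)
a = 8 + 11*I*√2 (a = 8 + √2*√(-121) = 8 + √2*(11*I) = 8 + 11*I*√2 ≈ 8.0 + 15.556*I)
(-36873 - 3416)/(a + 22696) = (-36873 - 3416)/((8 + 11*I*√2) + 22696) = -40289/(22704 + 11*I*√2)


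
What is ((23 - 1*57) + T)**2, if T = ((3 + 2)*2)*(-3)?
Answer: 4096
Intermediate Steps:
T = -30 (T = (5*2)*(-3) = 10*(-3) = -30)
((23 - 1*57) + T)**2 = ((23 - 1*57) - 30)**2 = ((23 - 57) - 30)**2 = (-34 - 30)**2 = (-64)**2 = 4096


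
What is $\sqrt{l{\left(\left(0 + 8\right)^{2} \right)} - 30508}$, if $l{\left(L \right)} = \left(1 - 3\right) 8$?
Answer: $2 i \sqrt{7631} \approx 174.71 i$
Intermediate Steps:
$l{\left(L \right)} = -16$ ($l{\left(L \right)} = \left(-2\right) 8 = -16$)
$\sqrt{l{\left(\left(0 + 8\right)^{2} \right)} - 30508} = \sqrt{-16 - 30508} = \sqrt{-30524} = 2 i \sqrt{7631}$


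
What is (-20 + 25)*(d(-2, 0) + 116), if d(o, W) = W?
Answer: 580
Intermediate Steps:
(-20 + 25)*(d(-2, 0) + 116) = (-20 + 25)*(0 + 116) = 5*116 = 580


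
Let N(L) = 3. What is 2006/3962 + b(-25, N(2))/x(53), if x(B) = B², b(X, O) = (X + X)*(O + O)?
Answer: 2223127/5564629 ≈ 0.39951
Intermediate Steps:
b(X, O) = 4*O*X (b(X, O) = (2*X)*(2*O) = 4*O*X)
2006/3962 + b(-25, N(2))/x(53) = 2006/3962 + (4*3*(-25))/(53²) = 2006*(1/3962) - 300/2809 = 1003/1981 - 300*1/2809 = 1003/1981 - 300/2809 = 2223127/5564629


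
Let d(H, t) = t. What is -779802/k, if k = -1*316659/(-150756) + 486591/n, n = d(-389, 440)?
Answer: -253560418320/360273739 ≈ -703.80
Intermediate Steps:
n = 440
k = 360273739/325160 (k = -1*316659/(-150756) + 486591/440 = -316659*(-1/150756) + 486591*(1/440) = 6209/2956 + 486591/440 = 360273739/325160 ≈ 1108.0)
-779802/k = -779802/360273739/325160 = -779802*325160/360273739 = -253560418320/360273739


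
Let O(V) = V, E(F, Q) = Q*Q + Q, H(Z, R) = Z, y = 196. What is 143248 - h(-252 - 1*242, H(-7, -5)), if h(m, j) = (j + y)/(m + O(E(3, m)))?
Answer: 11605379905/81016 ≈ 1.4325e+5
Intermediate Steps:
E(F, Q) = Q + Q**2 (E(F, Q) = Q**2 + Q = Q + Q**2)
h(m, j) = (196 + j)/(m + m*(1 + m)) (h(m, j) = (j + 196)/(m + m*(1 + m)) = (196 + j)/(m + m*(1 + m)))
143248 - h(-252 - 1*242, H(-7, -5)) = 143248 - (196 - 7)/((-252 - 1*242)*(2 + (-252 - 1*242))) = 143248 - 189/((-252 - 242)*(2 + (-252 - 242))) = 143248 - 189/((-494)*(2 - 494)) = 143248 - (-1)*189/(494*(-492)) = 143248 - (-1)*(-1)*189/(494*492) = 143248 - 1*63/81016 = 143248 - 63/81016 = 11605379905/81016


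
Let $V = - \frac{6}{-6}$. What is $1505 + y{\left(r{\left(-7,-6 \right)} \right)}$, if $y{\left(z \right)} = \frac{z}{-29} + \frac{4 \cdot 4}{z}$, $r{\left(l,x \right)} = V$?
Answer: $\frac{44108}{29} \approx 1521.0$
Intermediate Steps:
$V = 1$ ($V = \left(-6\right) \left(- \frac{1}{6}\right) = 1$)
$r{\left(l,x \right)} = 1$
$y{\left(z \right)} = \frac{16}{z} - \frac{z}{29}$ ($y{\left(z \right)} = z \left(- \frac{1}{29}\right) + \frac{16}{z} = - \frac{z}{29} + \frac{16}{z} = \frac{16}{z} - \frac{z}{29}$)
$1505 + y{\left(r{\left(-7,-6 \right)} \right)} = 1505 + \left(\frac{16}{1} - \frac{1}{29}\right) = 1505 + \left(16 \cdot 1 - \frac{1}{29}\right) = 1505 + \left(16 - \frac{1}{29}\right) = 1505 + \frac{463}{29} = \frac{44108}{29}$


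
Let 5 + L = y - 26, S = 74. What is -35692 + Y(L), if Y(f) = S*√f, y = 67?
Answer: -35248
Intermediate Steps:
L = 36 (L = -5 + (67 - 26) = -5 + 41 = 36)
Y(f) = 74*√f
-35692 + Y(L) = -35692 + 74*√36 = -35692 + 74*6 = -35692 + 444 = -35248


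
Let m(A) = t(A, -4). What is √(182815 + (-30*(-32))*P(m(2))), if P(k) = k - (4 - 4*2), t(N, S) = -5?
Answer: √181855 ≈ 426.44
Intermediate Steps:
m(A) = -5
P(k) = 4 + k (P(k) = k - (4 - 1*8) = k - (4 - 8) = k - 1*(-4) = k + 4 = 4 + k)
√(182815 + (-30*(-32))*P(m(2))) = √(182815 + (-30*(-32))*(4 - 5)) = √(182815 + 960*(-1)) = √(182815 - 960) = √181855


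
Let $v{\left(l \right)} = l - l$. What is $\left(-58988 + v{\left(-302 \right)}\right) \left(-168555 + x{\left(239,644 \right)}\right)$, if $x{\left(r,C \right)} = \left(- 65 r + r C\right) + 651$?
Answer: $1741502724$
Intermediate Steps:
$x{\left(r,C \right)} = 651 - 65 r + C r$ ($x{\left(r,C \right)} = \left(- 65 r + C r\right) + 651 = 651 - 65 r + C r$)
$v{\left(l \right)} = 0$
$\left(-58988 + v{\left(-302 \right)}\right) \left(-168555 + x{\left(239,644 \right)}\right) = \left(-58988 + 0\right) \left(-168555 + \left(651 - 15535 + 644 \cdot 239\right)\right) = - 58988 \left(-168555 + \left(651 - 15535 + 153916\right)\right) = - 58988 \left(-168555 + 139032\right) = \left(-58988\right) \left(-29523\right) = 1741502724$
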